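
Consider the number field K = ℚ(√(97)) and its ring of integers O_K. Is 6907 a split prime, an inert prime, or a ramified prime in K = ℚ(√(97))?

97 mod 4 = 1, hence disc K = 97 and O_K = ℤ[(1+√97)/2].
Since gcd(6907, 97) = 1 the prime 6907 does not ramify.
(97/6907) = 97^3453 mod 6907 = 6906, giving Legendre symbol -1.
Legendre symbol -1 ⇒ 6907 is inert.

p is inert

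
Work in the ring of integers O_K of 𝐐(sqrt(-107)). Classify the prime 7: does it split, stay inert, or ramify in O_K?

p is inert

d = -107 ≡ 1 (mod 4), so O_K = ℤ[(1+√-107)/2] and disc(K) = d = -107.
Since gcd(7, -107) = 1 the prime 7 does not ramify.
Euler's criterion: (-107)^3 mod 7 = 6. Thus (-107|7) = -1.
d is a non-residue mod p, hence 7 remains inert in O_K.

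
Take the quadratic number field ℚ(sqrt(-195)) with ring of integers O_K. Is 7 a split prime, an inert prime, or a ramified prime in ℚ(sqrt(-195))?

split — (7) = 𝔭₁𝔭₂ with 𝔭₁ ≠ 𝔭₂

Since -195 ≡ 1 mod 4, the ring of integers is ℤ[(1+√-195)/2] with discriminant -195.
Since gcd(7, -195) = 1 the prime 7 does not ramify.
Euler's criterion: (-195)^3 mod 7 = 1. Thus (-195|7) = 1.
d is a quadratic residue mod p, hence 7 splits in O_K.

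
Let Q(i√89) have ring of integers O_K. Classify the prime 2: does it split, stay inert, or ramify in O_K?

ramified

-89 mod 4 = 3, hence disc K = 4·(-89) = -356 and O_K = ℤ[√-89].
disc(K) = -356 = 2·(-178), so p = 2 is ramified.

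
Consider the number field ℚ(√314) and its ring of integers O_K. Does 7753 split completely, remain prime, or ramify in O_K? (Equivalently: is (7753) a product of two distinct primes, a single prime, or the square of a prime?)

p is inert

314 mod 4 = 2, hence disc K = 4·314 = 1256 and O_K = ℤ[√314].
7753 ∤ 1256, so 7753 is unramified.
(314/7753) = 314^3876 mod 7753 = 7752, giving Legendre symbol -1.
d is a non-residue mod p, hence 7753 remains inert in O_K.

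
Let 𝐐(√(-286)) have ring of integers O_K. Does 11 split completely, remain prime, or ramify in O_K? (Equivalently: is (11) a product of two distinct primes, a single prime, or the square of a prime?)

-286 mod 4 = 2, hence disc K = 4·(-286) = -1144 and O_K = ℤ[√-286].
disc(K) = -1144 = 11·(-104), so p = 11 is ramified.

ramified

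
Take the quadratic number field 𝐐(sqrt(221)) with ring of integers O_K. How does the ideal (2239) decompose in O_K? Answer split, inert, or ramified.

inert — (2239) stays prime in O_K

Since 221 ≡ 1 mod 4, the ring of integers is ℤ[(1+√221)/2] with discriminant 221.
2239 ∤ 221, so 2239 is unramified.
Legendre symbol by Euler's criterion: (221/2239) ≡ 221^1119 ≡ 2238 (mod 2239), i.e. (221/2239) = -1.
d is a non-residue mod p, hence 2239 remains inert in O_K.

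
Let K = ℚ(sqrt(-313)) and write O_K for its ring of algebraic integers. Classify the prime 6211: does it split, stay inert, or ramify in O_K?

p is inert

d = -313 ≡ 3 (mod 4), so O_K = ℤ[√-313] and disc(K) = 4d = -1252.
disc(K) = -1252 is not divisible by 6211; 6211 is unramified.
Compute (-313/6211) via Euler: 5898^((6211-1)/2) mod 6211 = 6210, so (-313/6211) = -1.
Legendre symbol -1 ⇒ 6211 is inert.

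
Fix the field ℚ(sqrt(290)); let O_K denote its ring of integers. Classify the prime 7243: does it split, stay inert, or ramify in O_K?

Since 290 ≢ 1 mod 4, the ring of integers is ℤ[√290] with discriminant 4·290 = 1160.
disc(K) = 1160 is not divisible by 7243; 7243 is unramified.
Euler's criterion: 290^3621 mod 7243 = 1. Thus (290|7243) = 1.
(290/7243) = 1, so 7243 splits.

split — (7243) = 𝔭₁𝔭₂ with 𝔭₁ ≠ 𝔭₂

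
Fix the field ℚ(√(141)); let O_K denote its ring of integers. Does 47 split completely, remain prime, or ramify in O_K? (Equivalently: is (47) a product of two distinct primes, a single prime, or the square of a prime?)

141 mod 4 = 1, hence disc K = 141 and O_K = ℤ[(1+√141)/2].
disc(K) = 141 = 47·3, so p = 47 is ramified.

p ramifies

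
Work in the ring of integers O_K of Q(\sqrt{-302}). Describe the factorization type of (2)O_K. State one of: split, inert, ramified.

-302 mod 4 = 2, hence disc K = 4·(-302) = -1208 and O_K = ℤ[√-302].
disc(K) = -1208 = 2·(-604), so p = 2 is ramified.

ramified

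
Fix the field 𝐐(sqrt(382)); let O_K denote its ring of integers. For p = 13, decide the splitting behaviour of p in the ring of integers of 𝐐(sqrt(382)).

inert — (13) stays prime in O_K

Since 382 ≢ 1 mod 4, the ring of integers is ℤ[√382] with discriminant 4·382 = 1528.
Since gcd(13, 1528) = 1 the prime 13 does not ramify.
Euler's criterion: 382^6 mod 13 = 12. Thus (382|13) = -1.
Legendre symbol -1 ⇒ 13 is inert.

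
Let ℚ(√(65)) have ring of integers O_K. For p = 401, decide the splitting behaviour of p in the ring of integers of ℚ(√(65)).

inert — (401) stays prime in O_K

Since 65 ≡ 1 mod 4, the ring of integers is ℤ[(1+√65)/2] with discriminant 65.
Since gcd(401, 65) = 1 the prime 401 does not ramify.
Legendre symbol by Euler's criterion: (65/401) ≡ 65^200 ≡ 400 (mod 401), i.e. (65/401) = -1.
(65/401) = -1, so 401 is inert.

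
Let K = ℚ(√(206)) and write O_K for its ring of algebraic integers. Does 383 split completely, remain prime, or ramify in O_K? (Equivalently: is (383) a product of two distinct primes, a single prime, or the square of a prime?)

p splits

Since 206 ≢ 1 mod 4, the ring of integers is ℤ[√206] with discriminant 4·206 = 824.
disc(K) = 824 is not divisible by 383; 383 is unramified.
Legendre symbol by Euler's criterion: (206/383) ≡ 206^191 ≡ 1 (mod 383), i.e. (206/383) = 1.
Legendre symbol 1 ⇒ 383 is split.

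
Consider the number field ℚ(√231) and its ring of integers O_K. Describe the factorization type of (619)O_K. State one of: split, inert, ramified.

231 mod 4 = 3, hence disc K = 4·231 = 924 and O_K = ℤ[√231].
disc(K) = 924 is not divisible by 619; 619 is unramified.
Legendre symbol by Euler's criterion: (231/619) ≡ 231^309 ≡ 1 (mod 619), i.e. (231/619) = 1.
Legendre symbol 1 ⇒ 619 is split.

split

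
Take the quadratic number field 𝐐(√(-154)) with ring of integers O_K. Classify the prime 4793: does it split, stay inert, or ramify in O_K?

4793 splits in O_K

-154 mod 4 = 2, hence disc K = 4·(-154) = -616 and O_K = ℤ[√-154].
Since gcd(4793, -616) = 1 the prime 4793 does not ramify.
(-154/4793) = 4639^2396 mod 4793 = 1, giving Legendre symbol 1.
(-154/4793) = 1, so 4793 splits.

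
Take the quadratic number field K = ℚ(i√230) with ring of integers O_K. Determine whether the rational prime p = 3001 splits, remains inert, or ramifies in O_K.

inert — (3001) stays prime in O_K

Since -230 ≢ 1 mod 4, the ring of integers is ℤ[√-230] with discriminant 4·(-230) = -920.
3001 ∤ -920, so 3001 is unramified.
(-230/3001) = 2771^1500 mod 3001 = 3000, giving Legendre symbol -1.
Legendre symbol -1 ⇒ 3001 is inert.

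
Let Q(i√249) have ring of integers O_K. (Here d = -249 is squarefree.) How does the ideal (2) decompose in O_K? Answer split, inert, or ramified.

-249 mod 4 = 3, hence disc K = 4·(-249) = -996 and O_K = ℤ[√-249].
Ramification test: 2 | -996. The prime 2 ramifies in K.

p ramifies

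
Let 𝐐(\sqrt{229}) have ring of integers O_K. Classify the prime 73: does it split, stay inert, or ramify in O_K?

73 remains inert

Since 229 ≡ 1 mod 4, the ring of integers is ℤ[(1+√229)/2] with discriminant 229.
Since gcd(73, 229) = 1 the prime 73 does not ramify.
(229/73) = 10^36 mod 73 = 72, giving Legendre symbol -1.
d is a non-residue mod p, hence 73 remains inert in O_K.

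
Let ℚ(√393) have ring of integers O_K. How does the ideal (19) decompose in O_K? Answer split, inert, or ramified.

393 mod 4 = 1, hence disc K = 393 and O_K = ℤ[(1+√393)/2].
19 ∤ 393, so 19 is unramified.
(393/19) = 13^9 mod 19 = 18, giving Legendre symbol -1.
(393/19) = -1, so 19 is inert.

19 remains inert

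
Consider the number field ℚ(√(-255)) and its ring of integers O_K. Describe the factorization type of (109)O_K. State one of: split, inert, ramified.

remains prime (inert)

d = -255 ≡ 1 (mod 4), so O_K = ℤ[(1+√-255)/2] and disc(K) = d = -255.
Since gcd(109, -255) = 1 the prime 109 does not ramify.
Euler's criterion: (-255)^54 mod 109 = 108. Thus (-255|109) = -1.
Legendre symbol -1 ⇒ 109 is inert.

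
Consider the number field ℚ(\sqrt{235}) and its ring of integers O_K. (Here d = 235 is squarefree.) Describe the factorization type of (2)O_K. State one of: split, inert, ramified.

ramifies in O_K

Since 235 ≢ 1 mod 4, the ring of integers is ℤ[√235] with discriminant 4·235 = 940.
Ramification test: 2 | 940. The prime 2 ramifies in K.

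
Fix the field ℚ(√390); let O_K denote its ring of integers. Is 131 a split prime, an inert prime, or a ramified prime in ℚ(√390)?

inert

390 mod 4 = 2, hence disc K = 4·390 = 1560 and O_K = ℤ[√390].
Since gcd(131, 1560) = 1 the prime 131 does not ramify.
(390/131) = 128^65 mod 131 = 130, giving Legendre symbol -1.
(390/131) = -1, so 131 is inert.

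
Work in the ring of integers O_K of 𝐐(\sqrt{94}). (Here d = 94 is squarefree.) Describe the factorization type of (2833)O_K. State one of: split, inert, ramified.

inert

94 mod 4 = 2, hence disc K = 4·94 = 376 and O_K = ℤ[√94].
disc(K) = 376 is not divisible by 2833; 2833 is unramified.
Legendre symbol by Euler's criterion: (94/2833) ≡ 94^1416 ≡ 2832 (mod 2833), i.e. (94/2833) = -1.
(94/2833) = -1, so 2833 is inert.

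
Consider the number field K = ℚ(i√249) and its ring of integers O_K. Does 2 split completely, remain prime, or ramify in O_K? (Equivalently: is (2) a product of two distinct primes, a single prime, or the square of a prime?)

d = -249 ≡ 3 (mod 4), so O_K = ℤ[√-249] and disc(K) = 4d = -996.
disc(K) = -996 = 2·(-498), so p = 2 is ramified.

ramifies in O_K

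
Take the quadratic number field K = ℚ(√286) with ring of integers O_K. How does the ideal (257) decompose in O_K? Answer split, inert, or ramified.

splits completely

286 mod 4 = 2, hence disc K = 4·286 = 1144 and O_K = ℤ[√286].
257 ∤ 1144, so 257 is unramified.
Legendre symbol by Euler's criterion: (286/257) ≡ 286^128 ≡ 1 (mod 257), i.e. (286/257) = 1.
(286/257) = 1, so 257 splits.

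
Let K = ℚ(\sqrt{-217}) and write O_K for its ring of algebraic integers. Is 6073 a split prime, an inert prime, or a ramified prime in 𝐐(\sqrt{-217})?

Since -217 ≢ 1 mod 4, the ring of integers is ℤ[√-217] with discriminant 4·(-217) = -868.
Since gcd(6073, -868) = 1 the prime 6073 does not ramify.
Legendre symbol by Euler's criterion: (-217/6073) ≡ (-217)^3036 ≡ 1 (mod 6073), i.e. (-217/6073) = 1.
(-217/6073) = 1, so 6073 splits.

split — (6073) = 𝔭₁𝔭₂ with 𝔭₁ ≠ 𝔭₂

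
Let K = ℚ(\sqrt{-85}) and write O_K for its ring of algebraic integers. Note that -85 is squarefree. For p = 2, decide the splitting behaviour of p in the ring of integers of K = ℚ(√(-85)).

-85 mod 4 = 3, hence disc K = 4·(-85) = -340 and O_K = ℤ[√-85].
Ramification test: 2 | -340. The prime 2 ramifies in K.

ramified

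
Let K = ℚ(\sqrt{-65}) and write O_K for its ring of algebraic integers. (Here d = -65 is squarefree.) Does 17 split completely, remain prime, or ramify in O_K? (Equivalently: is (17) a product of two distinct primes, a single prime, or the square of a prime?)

d = -65 ≡ 3 (mod 4), so O_K = ℤ[√-65] and disc(K) = 4d = -260.
Since gcd(17, -260) = 1 the prime 17 does not ramify.
(-65/17) = 3^8 mod 17 = 16, giving Legendre symbol -1.
Legendre symbol -1 ⇒ 17 is inert.

p is inert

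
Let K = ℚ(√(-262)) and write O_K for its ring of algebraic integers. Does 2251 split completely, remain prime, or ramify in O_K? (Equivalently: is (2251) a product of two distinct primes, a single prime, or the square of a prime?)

splits completely

Since -262 ≢ 1 mod 4, the ring of integers is ℤ[√-262] with discriminant 4·(-262) = -1048.
disc(K) = -1048 is not divisible by 2251; 2251 is unramified.
(-262/2251) = 1989^1125 mod 2251 = 1, giving Legendre symbol 1.
(-262/2251) = 1, so 2251 splits.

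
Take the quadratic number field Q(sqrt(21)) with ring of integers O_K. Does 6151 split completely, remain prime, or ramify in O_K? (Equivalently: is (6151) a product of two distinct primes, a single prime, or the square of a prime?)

p is inert

21 mod 4 = 1, hence disc K = 21 and O_K = ℤ[(1+√21)/2].
disc(K) = 21 is not divisible by 6151; 6151 is unramified.
(21/6151) = 21^3075 mod 6151 = 6150, giving Legendre symbol -1.
d is a non-residue mod p, hence 6151 remains inert in O_K.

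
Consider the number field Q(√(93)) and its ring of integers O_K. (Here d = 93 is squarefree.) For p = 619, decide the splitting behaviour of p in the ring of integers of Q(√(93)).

619 remains inert

d = 93 ≡ 1 (mod 4), so O_K = ℤ[(1+√93)/2] and disc(K) = d = 93.
619 ∤ 93, so 619 is unramified.
(93/619) = 93^309 mod 619 = 618, giving Legendre symbol -1.
d is a non-residue mod p, hence 619 remains inert in O_K.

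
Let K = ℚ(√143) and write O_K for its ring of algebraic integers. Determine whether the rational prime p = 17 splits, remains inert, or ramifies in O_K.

inert — (17) stays prime in O_K

Since 143 ≢ 1 mod 4, the ring of integers is ℤ[√143] with discriminant 4·143 = 572.
17 ∤ 572, so 17 is unramified.
Legendre symbol by Euler's criterion: (143/17) ≡ 143^8 ≡ 16 (mod 17), i.e. (143/17) = -1.
(143/17) = -1, so 17 is inert.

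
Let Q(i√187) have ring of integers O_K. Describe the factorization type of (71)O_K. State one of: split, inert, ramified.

inert — (71) stays prime in O_K

d = -187 ≡ 1 (mod 4), so O_K = ℤ[(1+√-187)/2] and disc(K) = d = -187.
Since gcd(71, -187) = 1 the prime 71 does not ramify.
Compute (-187/71) via Euler: 26^((71-1)/2) mod 71 = 70, so (-187/71) = -1.
d is a non-residue mod p, hence 71 remains inert in O_K.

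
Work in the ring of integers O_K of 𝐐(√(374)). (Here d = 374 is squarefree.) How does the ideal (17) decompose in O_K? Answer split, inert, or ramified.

17 is ramified

374 mod 4 = 2, hence disc K = 4·374 = 1496 and O_K = ℤ[√374].
disc(K) = 1496 = 17·88, so p = 17 is ramified.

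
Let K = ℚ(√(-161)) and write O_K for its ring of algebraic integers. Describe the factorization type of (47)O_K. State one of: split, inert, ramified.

split — (47) = 𝔭₁𝔭₂ with 𝔭₁ ≠ 𝔭₂

Since -161 ≢ 1 mod 4, the ring of integers is ℤ[√-161] with discriminant 4·(-161) = -644.
Since gcd(47, -644) = 1 the prime 47 does not ramify.
Legendre symbol by Euler's criterion: (-161/47) ≡ (-161)^23 ≡ 1 (mod 47), i.e. (-161/47) = 1.
d is a quadratic residue mod p, hence 47 splits in O_K.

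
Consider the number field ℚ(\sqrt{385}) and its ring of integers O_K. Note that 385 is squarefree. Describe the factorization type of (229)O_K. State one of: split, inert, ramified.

Since 385 ≡ 1 mod 4, the ring of integers is ℤ[(1+√385)/2] with discriminant 385.
229 ∤ 385, so 229 is unramified.
Euler's criterion: 385^114 mod 229 = 228. Thus (385|229) = -1.
d is a non-residue mod p, hence 229 remains inert in O_K.

inert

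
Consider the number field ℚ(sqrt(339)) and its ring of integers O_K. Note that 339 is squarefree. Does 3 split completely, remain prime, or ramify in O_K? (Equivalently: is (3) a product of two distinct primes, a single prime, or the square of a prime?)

Since 339 ≢ 1 mod 4, the ring of integers is ℤ[√339] with discriminant 4·339 = 1356.
Ramification test: 3 | 1356. The prime 3 ramifies in K.

ramified — (3) = 𝔭²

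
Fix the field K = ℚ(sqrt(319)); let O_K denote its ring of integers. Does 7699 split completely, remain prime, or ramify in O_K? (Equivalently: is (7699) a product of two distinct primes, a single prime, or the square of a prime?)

319 mod 4 = 3, hence disc K = 4·319 = 1276 and O_K = ℤ[√319].
disc(K) = 1276 is not divisible by 7699; 7699 is unramified.
Legendre symbol by Euler's criterion: (319/7699) ≡ 319^3849 ≡ 7698 (mod 7699), i.e. (319/7699) = -1.
Legendre symbol -1 ⇒ 7699 is inert.

inert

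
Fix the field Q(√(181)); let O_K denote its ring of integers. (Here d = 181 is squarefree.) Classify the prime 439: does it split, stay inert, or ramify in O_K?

439 remains inert

d = 181 ≡ 1 (mod 4), so O_K = ℤ[(1+√181)/2] and disc(K) = d = 181.
439 ∤ 181, so 439 is unramified.
Legendre symbol by Euler's criterion: (181/439) ≡ 181^219 ≡ 438 (mod 439), i.e. (181/439) = -1.
d is a non-residue mod p, hence 439 remains inert in O_K.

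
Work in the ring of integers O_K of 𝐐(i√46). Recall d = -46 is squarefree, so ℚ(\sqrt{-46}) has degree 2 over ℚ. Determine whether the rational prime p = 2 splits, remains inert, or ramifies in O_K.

d = -46 ≡ 2 (mod 4), so O_K = ℤ[√-46] and disc(K) = 4d = -184.
Ramification test: 2 | -184. The prime 2 ramifies in K.

p ramifies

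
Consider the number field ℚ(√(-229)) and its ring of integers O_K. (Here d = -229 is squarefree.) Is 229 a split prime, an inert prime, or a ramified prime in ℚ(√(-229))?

d = -229 ≡ 3 (mod 4), so O_K = ℤ[√-229] and disc(K) = 4d = -916.
229 divides disc(K) = -916, so 229 ramifies.

p ramifies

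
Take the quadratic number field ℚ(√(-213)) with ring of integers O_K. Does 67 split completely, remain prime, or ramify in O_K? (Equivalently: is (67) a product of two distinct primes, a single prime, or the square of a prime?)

p splits

-213 mod 4 = 3, hence disc K = 4·(-213) = -852 and O_K = ℤ[√-213].
67 ∤ -852, so 67 is unramified.
Euler's criterion: (-213)^33 mod 67 = 1. Thus (-213|67) = 1.
Legendre symbol 1 ⇒ 67 is split.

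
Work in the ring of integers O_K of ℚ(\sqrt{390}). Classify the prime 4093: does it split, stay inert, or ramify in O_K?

p is inert

Since 390 ≢ 1 mod 4, the ring of integers is ℤ[√390] with discriminant 4·390 = 1560.
disc(K) = 1560 is not divisible by 4093; 4093 is unramified.
Euler's criterion: 390^2046 mod 4093 = 4092. Thus (390|4093) = -1.
(390/4093) = -1, so 4093 is inert.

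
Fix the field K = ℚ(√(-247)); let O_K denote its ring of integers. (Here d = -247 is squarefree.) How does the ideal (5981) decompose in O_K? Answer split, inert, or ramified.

Since -247 ≡ 1 mod 4, the ring of integers is ℤ[(1+√-247)/2] with discriminant -247.
Since gcd(5981, -247) = 1 the prime 5981 does not ramify.
Legendre symbol by Euler's criterion: (-247/5981) ≡ (-247)^2990 ≡ 5980 (mod 5981), i.e. (-247/5981) = -1.
Legendre symbol -1 ⇒ 5981 is inert.

inert — (5981) stays prime in O_K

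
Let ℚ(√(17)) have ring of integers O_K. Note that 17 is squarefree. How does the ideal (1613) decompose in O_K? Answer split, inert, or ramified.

split — (1613) = 𝔭₁𝔭₂ with 𝔭₁ ≠ 𝔭₂

d = 17 ≡ 1 (mod 4), so O_K = ℤ[(1+√17)/2] and disc(K) = d = 17.
Since gcd(1613, 17) = 1 the prime 1613 does not ramify.
Euler's criterion: 17^806 mod 1613 = 1. Thus (17|1613) = 1.
Legendre symbol 1 ⇒ 1613 is split.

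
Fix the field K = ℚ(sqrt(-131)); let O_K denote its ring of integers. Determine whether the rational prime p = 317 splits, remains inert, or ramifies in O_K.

d = -131 ≡ 1 (mod 4), so O_K = ℤ[(1+√-131)/2] and disc(K) = d = -131.
317 ∤ -131, so 317 is unramified.
Legendre symbol by Euler's criterion: (-131/317) ≡ (-131)^158 ≡ 1 (mod 317), i.e. (-131/317) = 1.
d is a quadratic residue mod p, hence 317 splits in O_K.

splits completely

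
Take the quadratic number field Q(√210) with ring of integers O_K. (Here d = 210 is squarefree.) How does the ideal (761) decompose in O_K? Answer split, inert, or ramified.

761 splits in O_K

Since 210 ≢ 1 mod 4, the ring of integers is ℤ[√210] with discriminant 4·210 = 840.
761 ∤ 840, so 761 is unramified.
(210/761) = 210^380 mod 761 = 1, giving Legendre symbol 1.
(210/761) = 1, so 761 splits.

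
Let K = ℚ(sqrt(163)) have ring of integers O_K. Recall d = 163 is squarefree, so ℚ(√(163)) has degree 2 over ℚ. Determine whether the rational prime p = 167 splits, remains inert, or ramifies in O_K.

d = 163 ≡ 3 (mod 4), so O_K = ℤ[√163] and disc(K) = 4d = 652.
disc(K) = 652 is not divisible by 167; 167 is unramified.
Euler's criterion: 163^83 mod 167 = 166. Thus (163|167) = -1.
(163/167) = -1, so 167 is inert.

inert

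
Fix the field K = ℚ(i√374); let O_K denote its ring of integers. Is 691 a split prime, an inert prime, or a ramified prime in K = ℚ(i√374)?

d = -374 ≡ 2 (mod 4), so O_K = ℤ[√-374] and disc(K) = 4d = -1496.
691 ∤ -1496, so 691 is unramified.
Compute (-374/691) via Euler: 317^((691-1)/2) mod 691 = 1, so (-374/691) = 1.
d is a quadratic residue mod p, hence 691 splits in O_K.

split — (691) = 𝔭₁𝔭₂ with 𝔭₁ ≠ 𝔭₂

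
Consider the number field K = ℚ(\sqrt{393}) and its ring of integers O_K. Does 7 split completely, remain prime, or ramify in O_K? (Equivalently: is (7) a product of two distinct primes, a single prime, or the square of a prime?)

393 mod 4 = 1, hence disc K = 393 and O_K = ℤ[(1+√393)/2].
disc(K) = 393 is not divisible by 7; 7 is unramified.
Euler's criterion: 393^3 mod 7 = 1. Thus (393|7) = 1.
d is a quadratic residue mod p, hence 7 splits in O_K.

split — (7) = 𝔭₁𝔭₂ with 𝔭₁ ≠ 𝔭₂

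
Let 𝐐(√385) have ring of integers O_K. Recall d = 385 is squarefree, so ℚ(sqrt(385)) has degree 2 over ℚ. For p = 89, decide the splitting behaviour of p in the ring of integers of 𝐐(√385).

Since 385 ≡ 1 mod 4, the ring of integers is ℤ[(1+√385)/2] with discriminant 385.
disc(K) = 385 is not divisible by 89; 89 is unramified.
Compute (385/89) via Euler: 29^((89-1)/2) mod 89 = 88, so (385/89) = -1.
d is a non-residue mod p, hence 89 remains inert in O_K.

p is inert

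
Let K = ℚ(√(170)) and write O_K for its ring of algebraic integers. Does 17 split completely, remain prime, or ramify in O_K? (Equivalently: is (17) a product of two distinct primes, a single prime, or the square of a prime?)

ramified

Since 170 ≢ 1 mod 4, the ring of integers is ℤ[√170] with discriminant 4·170 = 680.
Ramification test: 17 | 680. The prime 17 ramifies in K.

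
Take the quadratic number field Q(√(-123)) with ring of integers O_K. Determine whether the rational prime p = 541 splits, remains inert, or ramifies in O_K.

d = -123 ≡ 1 (mod 4), so O_K = ℤ[(1+√-123)/2] and disc(K) = d = -123.
541 ∤ -123, so 541 is unramified.
(-123/541) = 418^270 mod 541 = 1, giving Legendre symbol 1.
(-123/541) = 1, so 541 splits.

split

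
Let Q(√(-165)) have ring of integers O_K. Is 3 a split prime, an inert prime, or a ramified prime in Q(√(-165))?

d = -165 ≡ 3 (mod 4), so O_K = ℤ[√-165] and disc(K) = 4d = -660.
disc(K) = -660 = 3·(-220), so p = 3 is ramified.

ramifies in O_K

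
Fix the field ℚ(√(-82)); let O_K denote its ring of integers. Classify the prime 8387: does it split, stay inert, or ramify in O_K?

d = -82 ≡ 2 (mod 4), so O_K = ℤ[√-82] and disc(K) = 4d = -328.
disc(K) = -328 is not divisible by 8387; 8387 is unramified.
Legendre symbol by Euler's criterion: (-82/8387) ≡ (-82)^4193 ≡ 1 (mod 8387), i.e. (-82/8387) = 1.
(-82/8387) = 1, so 8387 splits.

split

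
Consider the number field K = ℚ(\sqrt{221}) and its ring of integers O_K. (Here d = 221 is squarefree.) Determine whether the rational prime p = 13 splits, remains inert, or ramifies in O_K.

d = 221 ≡ 1 (mod 4), so O_K = ℤ[(1+√221)/2] and disc(K) = d = 221.
13 divides disc(K) = 221, so 13 ramifies.

13 is ramified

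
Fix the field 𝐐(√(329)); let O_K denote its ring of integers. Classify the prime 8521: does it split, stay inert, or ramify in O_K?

d = 329 ≡ 1 (mod 4), so O_K = ℤ[(1+√329)/2] and disc(K) = d = 329.
Since gcd(8521, 329) = 1 the prime 8521 does not ramify.
Legendre symbol by Euler's criterion: (329/8521) ≡ 329^4260 ≡ 1 (mod 8521), i.e. (329/8521) = 1.
d is a quadratic residue mod p, hence 8521 splits in O_K.

p splits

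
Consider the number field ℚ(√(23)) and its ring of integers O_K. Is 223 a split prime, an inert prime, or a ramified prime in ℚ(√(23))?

223 remains inert

d = 23 ≡ 3 (mod 4), so O_K = ℤ[√23] and disc(K) = 4d = 92.
Since gcd(223, 92) = 1 the prime 223 does not ramify.
Compute (23/223) via Euler: 23^((223-1)/2) mod 223 = 222, so (23/223) = -1.
Legendre symbol -1 ⇒ 223 is inert.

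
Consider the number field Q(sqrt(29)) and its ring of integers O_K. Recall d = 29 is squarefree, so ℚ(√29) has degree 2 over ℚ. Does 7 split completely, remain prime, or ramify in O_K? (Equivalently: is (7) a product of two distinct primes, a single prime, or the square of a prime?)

split — (7) = 𝔭₁𝔭₂ with 𝔭₁ ≠ 𝔭₂

29 mod 4 = 1, hence disc K = 29 and O_K = ℤ[(1+√29)/2].
Since gcd(7, 29) = 1 the prime 7 does not ramify.
(29/7) = 1^3 mod 7 = 1, giving Legendre symbol 1.
Legendre symbol 1 ⇒ 7 is split.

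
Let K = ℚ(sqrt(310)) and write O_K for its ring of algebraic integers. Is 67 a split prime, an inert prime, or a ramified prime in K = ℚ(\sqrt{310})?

Since 310 ≢ 1 mod 4, the ring of integers is ℤ[√310] with discriminant 4·310 = 1240.
Since gcd(67, 1240) = 1 the prime 67 does not ramify.
(310/67) = 42^33 mod 67 = 66, giving Legendre symbol -1.
(310/67) = -1, so 67 is inert.

inert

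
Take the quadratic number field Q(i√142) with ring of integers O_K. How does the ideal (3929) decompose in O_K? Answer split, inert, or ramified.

Since -142 ≢ 1 mod 4, the ring of integers is ℤ[√-142] with discriminant 4·(-142) = -568.
disc(K) = -568 is not divisible by 3929; 3929 is unramified.
Legendre symbol by Euler's criterion: (-142/3929) ≡ (-142)^1964 ≡ 1 (mod 3929), i.e. (-142/3929) = 1.
(-142/3929) = 1, so 3929 splits.

split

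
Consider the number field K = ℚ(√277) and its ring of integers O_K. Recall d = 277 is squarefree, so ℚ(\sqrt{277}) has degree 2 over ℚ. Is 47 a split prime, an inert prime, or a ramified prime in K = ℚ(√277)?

d = 277 ≡ 1 (mod 4), so O_K = ℤ[(1+√277)/2] and disc(K) = d = 277.
disc(K) = 277 is not divisible by 47; 47 is unramified.
(277/47) = 42^23 mod 47 = 1, giving Legendre symbol 1.
Legendre symbol 1 ⇒ 47 is split.

split — (47) = 𝔭₁𝔭₂ with 𝔭₁ ≠ 𝔭₂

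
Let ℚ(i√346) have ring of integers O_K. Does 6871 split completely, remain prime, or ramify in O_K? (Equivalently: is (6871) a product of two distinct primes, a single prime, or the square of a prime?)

Since -346 ≢ 1 mod 4, the ring of integers is ℤ[√-346] with discriminant 4·(-346) = -1384.
Since gcd(6871, -1384) = 1 the prime 6871 does not ramify.
Compute (-346/6871) via Euler: 6525^((6871-1)/2) mod 6871 = 6870, so (-346/6871) = -1.
d is a non-residue mod p, hence 6871 remains inert in O_K.

inert — (6871) stays prime in O_K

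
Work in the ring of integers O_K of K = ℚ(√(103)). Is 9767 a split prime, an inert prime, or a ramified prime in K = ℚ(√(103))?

Since 103 ≢ 1 mod 4, the ring of integers is ℤ[√103] with discriminant 4·103 = 412.
disc(K) = 412 is not divisible by 9767; 9767 is unramified.
Compute (103/9767) via Euler: 103^((9767-1)/2) mod 9767 = 1, so (103/9767) = 1.
Legendre symbol 1 ⇒ 9767 is split.

splits completely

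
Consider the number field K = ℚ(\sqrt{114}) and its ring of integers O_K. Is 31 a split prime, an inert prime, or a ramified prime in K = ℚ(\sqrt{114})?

d = 114 ≡ 2 (mod 4), so O_K = ℤ[√114] and disc(K) = 4d = 456.
31 ∤ 456, so 31 is unramified.
Compute (114/31) via Euler: 21^((31-1)/2) mod 31 = 30, so (114/31) = -1.
Legendre symbol -1 ⇒ 31 is inert.

inert — (31) stays prime in O_K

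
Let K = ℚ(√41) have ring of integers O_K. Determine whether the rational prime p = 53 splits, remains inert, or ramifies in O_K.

41 mod 4 = 1, hence disc K = 41 and O_K = ℤ[(1+√41)/2].
Since gcd(53, 41) = 1 the prime 53 does not ramify.
(41/53) = 41^26 mod 53 = 52, giving Legendre symbol -1.
(41/53) = -1, so 53 is inert.

53 remains inert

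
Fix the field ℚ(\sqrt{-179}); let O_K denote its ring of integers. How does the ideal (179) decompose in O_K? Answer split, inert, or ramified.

ramifies in O_K

Since -179 ≡ 1 mod 4, the ring of integers is ℤ[(1+√-179)/2] with discriminant -179.
disc(K) = -179 = 179·(-1), so p = 179 is ramified.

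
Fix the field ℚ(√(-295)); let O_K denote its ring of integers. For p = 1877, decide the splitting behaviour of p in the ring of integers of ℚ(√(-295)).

1877 remains inert

d = -295 ≡ 1 (mod 4), so O_K = ℤ[(1+√-295)/2] and disc(K) = d = -295.
1877 ∤ -295, so 1877 is unramified.
Euler's criterion: (-295)^938 mod 1877 = 1876. Thus (-295|1877) = -1.
Legendre symbol -1 ⇒ 1877 is inert.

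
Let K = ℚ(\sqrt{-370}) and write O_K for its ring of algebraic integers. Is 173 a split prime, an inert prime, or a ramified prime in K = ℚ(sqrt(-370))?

d = -370 ≡ 2 (mod 4), so O_K = ℤ[√-370] and disc(K) = 4d = -1480.
disc(K) = -1480 is not divisible by 173; 173 is unramified.
Compute (-370/173) via Euler: 149^((173-1)/2) mod 173 = 1, so (-370/173) = 1.
(-370/173) = 1, so 173 splits.

173 splits in O_K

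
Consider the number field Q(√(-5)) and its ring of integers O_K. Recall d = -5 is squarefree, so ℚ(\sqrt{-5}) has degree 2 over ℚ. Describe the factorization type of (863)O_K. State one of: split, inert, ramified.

Since -5 ≢ 1 mod 4, the ring of integers is ℤ[√-5] with discriminant 4·(-5) = -20.
Since gcd(863, -20) = 1 the prime 863 does not ramify.
Compute (-5/863) via Euler: 858^((863-1)/2) mod 863 = 1, so (-5/863) = 1.
Legendre symbol 1 ⇒ 863 is split.

863 splits in O_K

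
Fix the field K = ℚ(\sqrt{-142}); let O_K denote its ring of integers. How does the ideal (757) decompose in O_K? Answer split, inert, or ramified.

splits completely

Since -142 ≢ 1 mod 4, the ring of integers is ℤ[√-142] with discriminant 4·(-142) = -568.
disc(K) = -568 is not divisible by 757; 757 is unramified.
Legendre symbol by Euler's criterion: (-142/757) ≡ (-142)^378 ≡ 1 (mod 757), i.e. (-142/757) = 1.
(-142/757) = 1, so 757 splits.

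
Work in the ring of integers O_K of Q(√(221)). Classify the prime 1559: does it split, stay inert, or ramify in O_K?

Since 221 ≡ 1 mod 4, the ring of integers is ℤ[(1+√221)/2] with discriminant 221.
disc(K) = 221 is not divisible by 1559; 1559 is unramified.
(221/1559) = 221^779 mod 1559 = 1558, giving Legendre symbol -1.
(221/1559) = -1, so 1559 is inert.

inert — (1559) stays prime in O_K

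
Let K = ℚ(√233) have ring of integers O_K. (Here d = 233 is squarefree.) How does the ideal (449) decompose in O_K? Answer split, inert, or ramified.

Since 233 ≡ 1 mod 4, the ring of integers is ℤ[(1+√233)/2] with discriminant 233.
disc(K) = 233 is not divisible by 449; 449 is unramified.
Euler's criterion: 233^224 mod 449 = 448. Thus (233|449) = -1.
Legendre symbol -1 ⇒ 449 is inert.

inert — (449) stays prime in O_K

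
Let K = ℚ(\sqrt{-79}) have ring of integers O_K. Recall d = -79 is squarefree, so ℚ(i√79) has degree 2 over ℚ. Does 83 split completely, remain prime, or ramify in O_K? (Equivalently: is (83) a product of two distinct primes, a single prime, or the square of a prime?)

Since -79 ≡ 1 mod 4, the ring of integers is ℤ[(1+√-79)/2] with discriminant -79.
83 ∤ -79, so 83 is unramified.
(-79/83) = 4^41 mod 83 = 1, giving Legendre symbol 1.
(-79/83) = 1, so 83 splits.

83 splits in O_K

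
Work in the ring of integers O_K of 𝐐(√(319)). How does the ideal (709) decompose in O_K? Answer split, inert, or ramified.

319 mod 4 = 3, hence disc K = 4·319 = 1276 and O_K = ℤ[√319].
disc(K) = 1276 is not divisible by 709; 709 is unramified.
Legendre symbol by Euler's criterion: (319/709) ≡ 319^354 ≡ 1 (mod 709), i.e. (319/709) = 1.
Legendre symbol 1 ⇒ 709 is split.

p splits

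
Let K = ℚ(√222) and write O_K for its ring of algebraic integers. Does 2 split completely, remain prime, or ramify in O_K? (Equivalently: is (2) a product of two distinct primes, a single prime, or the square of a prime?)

ramified — (2) = 𝔭²

222 mod 4 = 2, hence disc K = 4·222 = 888 and O_K = ℤ[√222].
disc(K) = 888 = 2·444, so p = 2 is ramified.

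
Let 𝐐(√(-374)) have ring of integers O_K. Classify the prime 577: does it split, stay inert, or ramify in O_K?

577 splits in O_K

-374 mod 4 = 2, hence disc K = 4·(-374) = -1496 and O_K = ℤ[√-374].
disc(K) = -1496 is not divisible by 577; 577 is unramified.
Compute (-374/577) via Euler: 203^((577-1)/2) mod 577 = 1, so (-374/577) = 1.
Legendre symbol 1 ⇒ 577 is split.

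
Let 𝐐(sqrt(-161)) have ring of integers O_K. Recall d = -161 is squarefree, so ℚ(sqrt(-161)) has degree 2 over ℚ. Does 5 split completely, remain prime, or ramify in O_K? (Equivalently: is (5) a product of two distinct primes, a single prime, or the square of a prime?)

-161 mod 4 = 3, hence disc K = 4·(-161) = -644 and O_K = ℤ[√-161].
5 ∤ -644, so 5 is unramified.
Compute (-161/5) via Euler: 4^((5-1)/2) mod 5 = 1, so (-161/5) = 1.
(-161/5) = 1, so 5 splits.

5 splits in O_K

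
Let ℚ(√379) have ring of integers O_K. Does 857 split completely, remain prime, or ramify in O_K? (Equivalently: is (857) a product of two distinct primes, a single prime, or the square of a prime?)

remains prime (inert)

Since 379 ≢ 1 mod 4, the ring of integers is ℤ[√379] with discriminant 4·379 = 1516.
Since gcd(857, 1516) = 1 the prime 857 does not ramify.
Compute (379/857) via Euler: 379^((857-1)/2) mod 857 = 856, so (379/857) = -1.
Legendre symbol -1 ⇒ 857 is inert.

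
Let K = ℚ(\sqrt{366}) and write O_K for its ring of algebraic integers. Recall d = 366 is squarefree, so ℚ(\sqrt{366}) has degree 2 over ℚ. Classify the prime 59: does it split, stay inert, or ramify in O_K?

d = 366 ≡ 2 (mod 4), so O_K = ℤ[√366] and disc(K) = 4d = 1464.
disc(K) = 1464 is not divisible by 59; 59 is unramified.
(366/59) = 12^29 mod 59 = 1, giving Legendre symbol 1.
d is a quadratic residue mod p, hence 59 splits in O_K.

p splits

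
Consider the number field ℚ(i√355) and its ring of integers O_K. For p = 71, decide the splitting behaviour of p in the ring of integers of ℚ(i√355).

-355 mod 4 = 1, hence disc K = -355 and O_K = ℤ[(1+√-355)/2].
disc(K) = -355 = 71·(-5), so p = 71 is ramified.

ramifies in O_K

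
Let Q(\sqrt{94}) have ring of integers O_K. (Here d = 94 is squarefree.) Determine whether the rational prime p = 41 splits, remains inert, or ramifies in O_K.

Since 94 ≢ 1 mod 4, the ring of integers is ℤ[√94] with discriminant 4·94 = 376.
Since gcd(41, 376) = 1 the prime 41 does not ramify.
(94/41) = 12^20 mod 41 = 40, giving Legendre symbol -1.
Legendre symbol -1 ⇒ 41 is inert.

inert — (41) stays prime in O_K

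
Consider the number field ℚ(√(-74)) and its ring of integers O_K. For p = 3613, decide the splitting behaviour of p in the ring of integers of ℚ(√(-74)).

split

Since -74 ≢ 1 mod 4, the ring of integers is ℤ[√-74] with discriminant 4·(-74) = -296.
Since gcd(3613, -296) = 1 the prime 3613 does not ramify.
Compute (-74/3613) via Euler: 3539^((3613-1)/2) mod 3613 = 1, so (-74/3613) = 1.
Legendre symbol 1 ⇒ 3613 is split.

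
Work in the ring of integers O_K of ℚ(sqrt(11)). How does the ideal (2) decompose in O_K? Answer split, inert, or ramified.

p ramifies

Since 11 ≢ 1 mod 4, the ring of integers is ℤ[√11] with discriminant 4·11 = 44.
2 divides disc(K) = 44, so 2 ramifies.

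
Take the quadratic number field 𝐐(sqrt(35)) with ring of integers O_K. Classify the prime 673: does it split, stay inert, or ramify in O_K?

35 mod 4 = 3, hence disc K = 4·35 = 140 and O_K = ℤ[√35].
673 ∤ 140, so 673 is unramified.
Euler's criterion: 35^336 mod 673 = 672. Thus (35|673) = -1.
Legendre symbol -1 ⇒ 673 is inert.

inert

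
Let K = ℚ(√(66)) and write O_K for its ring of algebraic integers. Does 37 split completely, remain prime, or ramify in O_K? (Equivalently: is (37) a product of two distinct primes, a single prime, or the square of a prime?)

Since 66 ≢ 1 mod 4, the ring of integers is ℤ[√66] with discriminant 4·66 = 264.
Since gcd(37, 264) = 1 the prime 37 does not ramify.
Compute (66/37) via Euler: 29^((37-1)/2) mod 37 = 36, so (66/37) = -1.
(66/37) = -1, so 37 is inert.

inert — (37) stays prime in O_K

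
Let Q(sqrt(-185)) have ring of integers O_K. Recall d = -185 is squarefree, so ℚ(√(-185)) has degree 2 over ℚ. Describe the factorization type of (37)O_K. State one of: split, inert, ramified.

d = -185 ≡ 3 (mod 4), so O_K = ℤ[√-185] and disc(K) = 4d = -740.
37 divides disc(K) = -740, so 37 ramifies.

ramified — (37) = 𝔭²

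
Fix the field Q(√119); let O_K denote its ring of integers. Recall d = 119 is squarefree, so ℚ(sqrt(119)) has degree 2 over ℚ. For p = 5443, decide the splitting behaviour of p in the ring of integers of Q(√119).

splits completely

d = 119 ≡ 3 (mod 4), so O_K = ℤ[√119] and disc(K) = 4d = 476.
Since gcd(5443, 476) = 1 the prime 5443 does not ramify.
Euler's criterion: 119^2721 mod 5443 = 1. Thus (119|5443) = 1.
(119/5443) = 1, so 5443 splits.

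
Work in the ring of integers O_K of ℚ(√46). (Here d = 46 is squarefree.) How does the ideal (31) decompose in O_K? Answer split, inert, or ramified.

31 remains inert

d = 46 ≡ 2 (mod 4), so O_K = ℤ[√46] and disc(K) = 4d = 184.
Since gcd(31, 184) = 1 the prime 31 does not ramify.
Compute (46/31) via Euler: 15^((31-1)/2) mod 31 = 30, so (46/31) = -1.
d is a non-residue mod p, hence 31 remains inert in O_K.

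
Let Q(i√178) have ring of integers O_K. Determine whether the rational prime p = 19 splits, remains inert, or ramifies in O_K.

d = -178 ≡ 2 (mod 4), so O_K = ℤ[√-178] and disc(K) = 4d = -712.
Since gcd(19, -712) = 1 the prime 19 does not ramify.
(-178/19) = 12^9 mod 19 = 18, giving Legendre symbol -1.
d is a non-residue mod p, hence 19 remains inert in O_K.

19 remains inert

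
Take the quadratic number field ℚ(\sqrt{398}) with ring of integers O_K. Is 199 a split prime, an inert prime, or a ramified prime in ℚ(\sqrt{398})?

d = 398 ≡ 2 (mod 4), so O_K = ℤ[√398] and disc(K) = 4d = 1592.
disc(K) = 1592 = 199·8, so p = 199 is ramified.

ramifies in O_K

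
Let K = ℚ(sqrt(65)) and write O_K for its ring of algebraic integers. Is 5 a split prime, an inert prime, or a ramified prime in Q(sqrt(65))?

d = 65 ≡ 1 (mod 4), so O_K = ℤ[(1+√65)/2] and disc(K) = d = 65.
disc(K) = 65 = 5·13, so p = 5 is ramified.

p ramifies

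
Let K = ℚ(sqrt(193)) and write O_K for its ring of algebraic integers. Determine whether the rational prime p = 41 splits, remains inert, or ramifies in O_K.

inert

193 mod 4 = 1, hence disc K = 193 and O_K = ℤ[(1+√193)/2].
41 ∤ 193, so 41 is unramified.
Legendre symbol by Euler's criterion: (193/41) ≡ 193^20 ≡ 40 (mod 41), i.e. (193/41) = -1.
d is a non-residue mod p, hence 41 remains inert in O_K.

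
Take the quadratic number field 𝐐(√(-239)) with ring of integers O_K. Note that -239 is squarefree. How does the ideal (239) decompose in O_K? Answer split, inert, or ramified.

p ramifies

Since -239 ≡ 1 mod 4, the ring of integers is ℤ[(1+√-239)/2] with discriminant -239.
disc(K) = -239 = 239·(-1), so p = 239 is ramified.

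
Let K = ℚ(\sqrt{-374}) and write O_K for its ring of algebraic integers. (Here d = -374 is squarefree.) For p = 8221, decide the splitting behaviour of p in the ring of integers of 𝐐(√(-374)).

Since -374 ≢ 1 mod 4, the ring of integers is ℤ[√-374] with discriminant 4·(-374) = -1496.
8221 ∤ -1496, so 8221 is unramified.
Legendre symbol by Euler's criterion: (-374/8221) ≡ (-374)^4110 ≡ 1 (mod 8221), i.e. (-374/8221) = 1.
(-374/8221) = 1, so 8221 splits.

splits completely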